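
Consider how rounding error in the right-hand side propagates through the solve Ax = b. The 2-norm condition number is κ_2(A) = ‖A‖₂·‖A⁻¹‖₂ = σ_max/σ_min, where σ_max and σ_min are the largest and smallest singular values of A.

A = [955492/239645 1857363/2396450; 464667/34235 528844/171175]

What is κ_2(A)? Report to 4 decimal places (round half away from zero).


116.9000

AᵀA = [459712823425/2297189041 103427433090/2297189041; 103427433090/2297189041 93226061881/9188756164]; tr = 1149361901/5466244, det = 17682025/5466244
solving λ² − 1149361901/5466244·λ + 17682025/5466244 = 0 gives λ = 841/4, 21025/1366561
κ_2(A) = √(λ_max/λ_min) = √((841/4) / (21025/1366561)) = 116.9000


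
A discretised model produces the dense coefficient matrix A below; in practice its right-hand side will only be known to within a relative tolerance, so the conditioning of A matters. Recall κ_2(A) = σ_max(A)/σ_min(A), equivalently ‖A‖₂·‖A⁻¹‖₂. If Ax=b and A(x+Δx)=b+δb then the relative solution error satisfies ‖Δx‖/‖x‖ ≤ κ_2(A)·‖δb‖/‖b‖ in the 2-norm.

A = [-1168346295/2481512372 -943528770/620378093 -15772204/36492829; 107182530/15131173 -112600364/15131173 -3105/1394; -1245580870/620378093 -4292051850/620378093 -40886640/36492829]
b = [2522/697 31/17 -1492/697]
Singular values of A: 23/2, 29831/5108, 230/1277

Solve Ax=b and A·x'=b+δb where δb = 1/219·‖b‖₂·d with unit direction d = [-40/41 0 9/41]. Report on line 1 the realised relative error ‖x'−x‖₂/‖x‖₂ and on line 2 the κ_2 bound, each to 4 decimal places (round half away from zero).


0.0052
0.2916

σ_max = 23/2, σ_min = 230/1277
condition number: (23/2) ÷ (230/1277) = 63.8500
κ_2(A)·‖δb‖/‖b‖ = 0.2916
solve Ax = b  →  x = [-1.9521 4.3878 -21.6861]
‖b‖₂ = 4.5826 and ‖x‖₂ = 22.2115
re-solving with b+δb shifts x by Δx of norm 0.1162
dividing the unrounded norms, ‖Δx‖/‖x‖ = 0.0052
so the bound overstates the realised error by a factor of ≈ 55.7399 (computed from the unrounded values)


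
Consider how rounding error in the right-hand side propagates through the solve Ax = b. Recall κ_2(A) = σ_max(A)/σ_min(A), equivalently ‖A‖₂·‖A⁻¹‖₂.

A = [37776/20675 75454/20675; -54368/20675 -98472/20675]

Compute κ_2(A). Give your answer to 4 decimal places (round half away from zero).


51.6875

AᵀA = [175316224/17098225 65632608/3419645; 65632608/3419645 615601636/17098225]; tr = 158183572/3419645, det = 342102016/427455625
λ_max, λ_min = (158183572/3419645 ± √624615167308176144/292349298150625)/2 = 1156/25, 295936/17098225
κ = σ_max/σ_min = (34/5)/(544/4135) = 51.6875


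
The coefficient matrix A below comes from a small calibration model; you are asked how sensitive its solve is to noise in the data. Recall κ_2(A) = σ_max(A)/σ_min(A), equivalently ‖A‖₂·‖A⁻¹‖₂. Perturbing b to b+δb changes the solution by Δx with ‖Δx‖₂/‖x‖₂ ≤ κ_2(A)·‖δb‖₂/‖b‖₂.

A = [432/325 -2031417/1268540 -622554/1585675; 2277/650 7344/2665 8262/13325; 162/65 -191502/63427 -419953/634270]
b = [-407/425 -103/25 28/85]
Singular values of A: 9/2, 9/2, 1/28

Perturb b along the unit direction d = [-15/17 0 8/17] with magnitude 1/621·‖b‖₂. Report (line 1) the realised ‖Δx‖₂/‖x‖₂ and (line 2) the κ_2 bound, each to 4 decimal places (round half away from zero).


from the listed singular values, σ₁ = 9/2, σ_n = 1/28
κ = σ_max/σ_min = (9/2)/(1/28) = 126.0000
bound on ‖Δx‖/‖x‖: κ·ε = 126.0000·1/621 = 0.2029
solve Ax = b  →  x = [-0.7350 -6.6800 27.1970]
‖b‖₂ = 4.2426 and ‖x‖₂ = 28.0150
with δb = [-0.0060 0.0000 0.0032], A·Δx = δb → ‖Δx‖ = 0.1913
dividing the unrounded norms, ‖Δx‖/‖x‖ = 0.0068
so the bound overstates the realised error by a factor of ≈ 29.7144 (computed from the unrounded values)

0.0068
0.2029


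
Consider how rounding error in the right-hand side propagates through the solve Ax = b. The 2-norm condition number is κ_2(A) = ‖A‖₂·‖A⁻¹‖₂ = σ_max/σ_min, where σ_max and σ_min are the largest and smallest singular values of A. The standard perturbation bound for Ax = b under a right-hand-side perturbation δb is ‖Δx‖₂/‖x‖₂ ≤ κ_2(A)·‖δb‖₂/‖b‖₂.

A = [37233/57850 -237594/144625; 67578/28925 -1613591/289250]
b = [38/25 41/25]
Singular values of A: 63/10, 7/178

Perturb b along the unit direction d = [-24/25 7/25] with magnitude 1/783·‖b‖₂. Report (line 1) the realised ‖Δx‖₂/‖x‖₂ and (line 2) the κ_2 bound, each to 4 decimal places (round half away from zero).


σ_max = 63/10, σ_min = 7/178
κ_2(A) = (63/10) / (7/178) = 160.2000
bound on ‖Δx‖/‖x‖: κ·ε = 160.2000·1/783 = 0.2046
solve Ax = b  →  x = [-23.3504 -10.0733]
2-norm of b is 2.2361; of x, 25.4306
Δx = A⁻¹·δb where δb = 1/783·2.2361·d; ‖Δx‖ = 0.0726
relative error = 0.0029
realised/bound (from unrounded values) ≈ 0.0140

0.0029
0.2046


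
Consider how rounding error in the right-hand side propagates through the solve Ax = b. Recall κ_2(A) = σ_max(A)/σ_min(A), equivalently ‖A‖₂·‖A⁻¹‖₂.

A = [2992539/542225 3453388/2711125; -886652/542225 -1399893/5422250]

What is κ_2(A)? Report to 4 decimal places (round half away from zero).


AᵀA = [15586306297/470412721 17528011578/2352063605; 17528011578/2352063605 79461208201/47041272100]; tr = 974474621/27984100, det = 12117361/27984100
solving λ² − 974474621/27984100·λ + 12117361/27984100 = 0 gives λ = 3481/100, 3481/279841
σ_max=√(3481/100)=(59/10), σ_min=√(3481/279841)=(59/529) → κ = 52.9000

52.9000


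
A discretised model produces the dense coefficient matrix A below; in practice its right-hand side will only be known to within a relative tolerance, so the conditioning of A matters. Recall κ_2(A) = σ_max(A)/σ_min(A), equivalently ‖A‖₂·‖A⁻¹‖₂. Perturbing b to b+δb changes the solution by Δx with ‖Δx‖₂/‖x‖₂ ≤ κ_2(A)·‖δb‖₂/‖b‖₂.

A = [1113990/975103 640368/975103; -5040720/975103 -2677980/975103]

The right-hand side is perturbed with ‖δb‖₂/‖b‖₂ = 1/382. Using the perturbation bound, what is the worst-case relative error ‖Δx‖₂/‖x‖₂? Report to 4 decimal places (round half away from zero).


M = AᵀA = [15853558500/565631089 8454676320/565631089; 8454676320/565631089 4510201104/565631089]. tr(M)=70462836/1957201, det(M)=129600/1957201
solving λ² − 70462836/1957201·λ + 129600/1957201 = 0 gives λ = 36, 3600/1957201
so κ_2 = √(36 / (3600/1957201)) = 139.9000
bound on ‖Δx‖/‖x‖: κ·ε = 139.9000·1/382 = 0.3662

0.3662


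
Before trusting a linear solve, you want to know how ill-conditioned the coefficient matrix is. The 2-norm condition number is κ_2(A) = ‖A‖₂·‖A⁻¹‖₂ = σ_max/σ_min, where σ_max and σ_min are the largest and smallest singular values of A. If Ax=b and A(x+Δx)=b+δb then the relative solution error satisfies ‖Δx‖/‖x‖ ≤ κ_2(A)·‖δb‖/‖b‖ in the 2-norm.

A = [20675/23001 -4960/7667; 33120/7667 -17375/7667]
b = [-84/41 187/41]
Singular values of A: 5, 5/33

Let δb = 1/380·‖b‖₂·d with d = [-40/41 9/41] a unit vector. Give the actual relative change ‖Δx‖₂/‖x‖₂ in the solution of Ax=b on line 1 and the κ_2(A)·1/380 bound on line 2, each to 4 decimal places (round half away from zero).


0.0044
0.0868

σ_max = 5, σ_min = 5/33
κ_2(A) = 5 / (5/33) = 33.0000
worst-case relative error ≤ 33.0000 × 1/380 = 0.0868
solve Ax = b  →  x = [10.0235 17.0941]
‖b‖₂ = 5.0000 and ‖x‖₂ = 19.8162
with δb = [-0.0128 0.0029], A·Δx = δb → ‖Δx‖ = 0.0868
dividing the unrounded norms, ‖Δx‖/‖x‖ = 0.0044
realised/bound (from unrounded values) ≈ 0.0505


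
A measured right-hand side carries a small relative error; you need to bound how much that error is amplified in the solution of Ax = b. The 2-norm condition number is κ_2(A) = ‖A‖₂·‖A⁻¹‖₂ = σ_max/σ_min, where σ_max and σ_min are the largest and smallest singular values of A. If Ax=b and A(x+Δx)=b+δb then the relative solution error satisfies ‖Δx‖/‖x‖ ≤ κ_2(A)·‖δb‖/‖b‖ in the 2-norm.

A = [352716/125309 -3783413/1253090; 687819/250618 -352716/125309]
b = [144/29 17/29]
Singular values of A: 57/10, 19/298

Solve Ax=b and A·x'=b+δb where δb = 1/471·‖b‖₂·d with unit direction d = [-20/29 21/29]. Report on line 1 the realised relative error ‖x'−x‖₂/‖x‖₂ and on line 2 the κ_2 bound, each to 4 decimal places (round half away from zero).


σ_max = 57/10, σ_min = 19/298
κ_2(A) = (57/10) / (19/298) = 89.4000
bound on ‖Δx‖/‖x‖: κ·ε = 89.4000·1/471 = 0.1898
solve Ax = b  →  x = [-33.5886 -32.9583]
‖b‖ = 5.0000, ‖x‖ = 47.0579
δb = ε·‖b‖·d = [-0.0073 0.0077]; solving A·Δx = δb gives ‖Δx‖ = 0.1665
realised ‖Δx‖/‖x‖ = 0.0035
so the bound overstates the realised error by a factor of ≈ 53.6460 (computed from the unrounded values)

0.0035
0.1898


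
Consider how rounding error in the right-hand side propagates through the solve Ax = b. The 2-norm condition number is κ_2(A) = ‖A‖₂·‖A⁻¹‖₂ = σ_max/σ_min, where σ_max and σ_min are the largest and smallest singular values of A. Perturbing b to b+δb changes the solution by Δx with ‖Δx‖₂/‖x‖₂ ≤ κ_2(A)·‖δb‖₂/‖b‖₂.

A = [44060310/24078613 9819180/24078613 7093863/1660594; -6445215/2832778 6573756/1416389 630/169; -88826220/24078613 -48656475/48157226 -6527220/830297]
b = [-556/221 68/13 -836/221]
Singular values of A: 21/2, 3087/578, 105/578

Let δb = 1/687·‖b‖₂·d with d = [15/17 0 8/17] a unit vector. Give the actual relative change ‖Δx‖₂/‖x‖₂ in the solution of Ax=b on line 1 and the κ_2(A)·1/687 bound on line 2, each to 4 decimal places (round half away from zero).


0.0025
0.0841

σ_max = 21/2, σ_min = 105/578
condition number: (21/2) ÷ (105/578) = 57.8000
worst-case relative error ≤ 57.8000 × 1/687 = 0.0841
solve Ax = b  →  x = [14.3079 14.6608 -8.1172]
2-norm of b is 6.9282; of x, 22.0351
with δb = [0.0089 0.0000 0.0047], A·Δx = δb → ‖Δx‖ = 0.0555
dividing the unrounded norms, ‖Δx‖/‖x‖ = 0.0025
tightness: 0.0025 against a bound of 0.0841 (unrounded ratio ≈ 0.0299)


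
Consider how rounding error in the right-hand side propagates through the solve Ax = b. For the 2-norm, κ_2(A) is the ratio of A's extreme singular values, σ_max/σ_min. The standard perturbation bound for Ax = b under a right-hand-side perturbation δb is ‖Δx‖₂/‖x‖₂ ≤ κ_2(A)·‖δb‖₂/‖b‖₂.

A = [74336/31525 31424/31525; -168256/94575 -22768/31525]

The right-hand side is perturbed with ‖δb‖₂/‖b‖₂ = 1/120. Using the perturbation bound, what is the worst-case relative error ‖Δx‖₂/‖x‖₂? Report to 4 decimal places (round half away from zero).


form AᵀA = [3121705984/357777225 86709248/23851815; 86709248/23851815 60233984/39753025] with trace 4335872/423405 and determinant 262144/52925625
char-poly roots: 256/25 and 1024/2117025
κ_2(A) = √(λ_max/λ_min) = √((256/25) / (1024/2117025)) = 145.5000
κ_2(A)·‖δb‖/‖b‖ = 1.2125

1.2125


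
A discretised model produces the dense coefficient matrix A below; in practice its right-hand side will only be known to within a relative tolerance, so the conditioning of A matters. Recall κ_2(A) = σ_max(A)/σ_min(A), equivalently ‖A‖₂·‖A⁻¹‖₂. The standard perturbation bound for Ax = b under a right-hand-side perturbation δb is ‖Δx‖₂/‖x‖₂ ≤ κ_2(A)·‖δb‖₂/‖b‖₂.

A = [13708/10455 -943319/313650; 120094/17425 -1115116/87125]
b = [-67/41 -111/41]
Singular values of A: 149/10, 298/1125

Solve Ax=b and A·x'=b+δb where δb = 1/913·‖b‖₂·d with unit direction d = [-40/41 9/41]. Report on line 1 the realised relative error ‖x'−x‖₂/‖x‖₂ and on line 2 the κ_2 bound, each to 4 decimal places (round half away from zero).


from the listed singular values, σ₁ = 149/10, σ_n = 298/1125
condition number: (149/10) ÷ (298/1125) = 56.2500
perturbation bound = 56.2500·1/913 = 0.0616
solve Ax = b  →  x = [3.2363 1.9542]
‖b‖₂ = 3.1623 and ‖x‖₂ = 3.7805
Δx = A⁻¹·δb where δb = 1/913·3.1623·d; ‖Δx‖ = 0.0131
relative error = 0.0035
so the bound overstates the realised error by a factor of ≈ 17.8131 (computed from the unrounded values)

0.0035
0.0616


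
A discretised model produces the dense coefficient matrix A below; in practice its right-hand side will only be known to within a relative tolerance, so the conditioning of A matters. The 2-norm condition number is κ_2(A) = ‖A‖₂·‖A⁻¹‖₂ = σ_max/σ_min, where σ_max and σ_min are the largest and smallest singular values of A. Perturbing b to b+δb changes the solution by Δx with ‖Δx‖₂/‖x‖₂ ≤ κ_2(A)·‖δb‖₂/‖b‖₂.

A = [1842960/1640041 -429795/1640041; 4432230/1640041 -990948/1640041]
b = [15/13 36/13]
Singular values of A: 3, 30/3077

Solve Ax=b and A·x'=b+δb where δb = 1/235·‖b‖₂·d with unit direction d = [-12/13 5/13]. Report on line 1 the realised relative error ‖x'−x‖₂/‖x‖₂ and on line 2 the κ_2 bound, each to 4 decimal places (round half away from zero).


σ_max = 3, σ_min = 30/3077
κ_2(A) = 3 / (30/3077) = 307.7000
κ_2(A)·‖δb‖/‖b‖ = 1.3094
solve Ax = b  →  x = [0.9756 -0.2195]
‖b‖₂ = 3.0000 and ‖x‖₂ = 1.0000
re-solving with b+δb shifts x by Δx of norm 1.3094
relative error = 1.3094
so the bound is sharp here: realised error equals the bound

1.3094
1.3094


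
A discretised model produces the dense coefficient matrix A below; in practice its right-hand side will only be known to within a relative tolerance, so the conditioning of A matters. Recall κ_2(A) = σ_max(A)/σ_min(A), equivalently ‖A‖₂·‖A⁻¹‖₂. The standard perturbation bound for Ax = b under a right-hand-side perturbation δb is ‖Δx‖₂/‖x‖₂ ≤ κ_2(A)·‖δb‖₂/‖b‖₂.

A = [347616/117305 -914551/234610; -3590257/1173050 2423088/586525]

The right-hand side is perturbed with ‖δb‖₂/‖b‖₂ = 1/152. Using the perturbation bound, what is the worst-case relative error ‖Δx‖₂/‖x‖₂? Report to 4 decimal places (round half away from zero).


1.0645

M = AᵀA = [29695164889/1636202500 -9897338088/409050625; -9897338088/409050625 52788953761/1636202500]. tr(M)=1649682373/32724050, det(M)=25411681/261792400
solving λ² − 1649682373/32724050·λ + 25411681/261792400 = 0 gives λ = 5041/100, 5041/2617924
so κ_2 = √((5041/100) / (5041/2617924)) = 161.8000
bound on ‖Δx‖/‖x‖: κ·ε = 161.8000·1/152 = 1.0645


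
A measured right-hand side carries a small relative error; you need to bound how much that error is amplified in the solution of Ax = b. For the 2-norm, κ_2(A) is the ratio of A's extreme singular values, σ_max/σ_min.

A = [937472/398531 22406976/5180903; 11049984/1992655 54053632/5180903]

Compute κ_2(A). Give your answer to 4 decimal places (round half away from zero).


293.0375

M = AᵀA = [144073490169856/3970673949025 54024717828096/794134789805; 54024717828096/794134789805 20259572224000/158826957961]. tr(M)=2251082338304/13739356225, det(M)=4294967296/13739356225
char-poly roots: 4096/25 and 1048576/549574249
σ_max=√(4096/25)=(64/5), σ_min=√(1048576/549574249)=(1024/23443) → κ = 293.0375


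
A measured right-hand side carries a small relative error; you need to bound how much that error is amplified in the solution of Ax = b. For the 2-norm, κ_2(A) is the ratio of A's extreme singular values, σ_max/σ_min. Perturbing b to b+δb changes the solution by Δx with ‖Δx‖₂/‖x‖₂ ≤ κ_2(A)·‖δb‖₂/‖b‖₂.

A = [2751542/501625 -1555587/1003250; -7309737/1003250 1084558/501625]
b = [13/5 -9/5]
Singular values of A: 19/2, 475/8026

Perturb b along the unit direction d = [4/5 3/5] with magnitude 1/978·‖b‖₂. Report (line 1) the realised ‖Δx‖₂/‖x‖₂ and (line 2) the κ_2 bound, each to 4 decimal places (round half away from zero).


largest singular value 19/2, smallest 475/8026
κ_2(A) = (19/2) / (475/8026) = 160.5200
worst-case relative error ≤ 160.5200 × 1/978 = 0.1641
solve Ax = b  →  x = [5.0343 16.1325]
‖b‖₂ = 3.1623 and ‖x‖₂ = 16.8998
δb = ε·‖b‖·d = [0.0026 0.0019]; solving A·Δx = δb gives ‖Δx‖ = 0.0546
dividing the unrounded norms, ‖Δx‖/‖x‖ = 0.0032
so the bound overstates the realised error by a factor of ≈ 50.7697 (computed from the unrounded values)

0.0032
0.1641


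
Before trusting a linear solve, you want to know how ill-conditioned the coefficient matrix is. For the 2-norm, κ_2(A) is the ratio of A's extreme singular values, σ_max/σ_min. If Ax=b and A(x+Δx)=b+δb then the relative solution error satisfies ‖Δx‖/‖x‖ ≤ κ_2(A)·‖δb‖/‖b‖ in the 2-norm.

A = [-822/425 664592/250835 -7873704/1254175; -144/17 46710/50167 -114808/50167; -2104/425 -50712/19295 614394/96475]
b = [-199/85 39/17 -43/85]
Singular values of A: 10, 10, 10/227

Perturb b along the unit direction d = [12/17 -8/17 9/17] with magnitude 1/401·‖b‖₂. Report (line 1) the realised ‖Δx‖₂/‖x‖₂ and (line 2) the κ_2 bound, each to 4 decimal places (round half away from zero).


0.0028
0.5661

σ_max = 10, σ_min = 10/227
κ = σ_max/σ_min = 10/(10/227) = 227.0000
worst-case relative error ≤ 227.0000 × 1/401 = 0.5661
solve Ax = b  →  x = [-0.1240 -62.8877 -26.1295]
‖b‖₂ = 3.3166 and ‖x‖₂ = 68.1001
Δx = A⁻¹·δb where δb = 1/401·3.3166·d; ‖Δx‖ = 0.1877
realised ‖Δx‖/‖x‖ = 0.0028
tightness: 0.0028 against a bound of 0.5661 (unrounded ratio ≈ 0.0049)


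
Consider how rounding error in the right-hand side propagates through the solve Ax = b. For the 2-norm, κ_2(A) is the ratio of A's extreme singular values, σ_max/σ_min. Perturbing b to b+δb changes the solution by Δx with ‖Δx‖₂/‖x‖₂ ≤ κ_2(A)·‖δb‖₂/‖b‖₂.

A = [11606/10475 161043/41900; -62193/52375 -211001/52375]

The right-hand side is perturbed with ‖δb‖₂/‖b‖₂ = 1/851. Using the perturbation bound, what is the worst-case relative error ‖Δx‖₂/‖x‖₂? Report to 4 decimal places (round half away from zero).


M = AᵀA = [7235450149/2743140625 49608883611/5486281250; 49608883611/5486281250 1360713948241/43890250000]. tr(M)=2362369841/70224400, det(M)=707281/70224400
eigenvalues of AᵀA: λ = (tr ± √(tr²−4·det))/2 = 841/25, 841/2808976
so κ_2 = √((841/25) / (841/2808976)) = 335.2000
κ_2(A)·‖δb‖/‖b‖ = 0.3939

0.3939


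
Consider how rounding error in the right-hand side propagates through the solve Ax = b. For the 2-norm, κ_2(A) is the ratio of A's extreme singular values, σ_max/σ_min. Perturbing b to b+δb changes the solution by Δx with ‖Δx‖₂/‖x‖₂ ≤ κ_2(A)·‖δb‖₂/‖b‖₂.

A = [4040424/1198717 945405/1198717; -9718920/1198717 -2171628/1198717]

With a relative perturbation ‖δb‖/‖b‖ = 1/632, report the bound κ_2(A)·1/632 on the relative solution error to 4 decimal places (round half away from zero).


0.4448

M = AᵀA = [655517349504/8502499681 147489442920/8502499681; 147489442920/8502499681 33193838961/8502499681]. tr(M)=409703265/5058001, det(M)=419904/5058001
char-poly roots: 81 and 5184/5058001
κ = σ_max/σ_min = 9/(72/2249) = 281.1250
κ_2(A)·‖δb‖/‖b‖ = 0.4448


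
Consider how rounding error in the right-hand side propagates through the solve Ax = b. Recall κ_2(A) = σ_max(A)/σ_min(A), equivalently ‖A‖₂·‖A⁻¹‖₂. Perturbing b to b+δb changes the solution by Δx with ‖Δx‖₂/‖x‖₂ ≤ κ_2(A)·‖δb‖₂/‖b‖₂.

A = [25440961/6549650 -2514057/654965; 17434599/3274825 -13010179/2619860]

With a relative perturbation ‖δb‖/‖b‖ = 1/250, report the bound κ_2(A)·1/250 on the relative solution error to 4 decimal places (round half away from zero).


AᵀA = [74524138630669/1715916604900 -14189892238431/343183320980; -14189892238431/343183320980 10815699168001/274546656784]; tr = 675967935461/8161315600, det = 1714374025/1305810496
eigenvalues of AᵀA: λ = (tr ± √(tr²−4·det))/2 = 8281/100, 5175625/326452624
κ = σ_max/σ_min = (91/10)/(2275/18068) = 72.2720
κ_2(A)·‖δb‖/‖b‖ = 0.2891

0.2891


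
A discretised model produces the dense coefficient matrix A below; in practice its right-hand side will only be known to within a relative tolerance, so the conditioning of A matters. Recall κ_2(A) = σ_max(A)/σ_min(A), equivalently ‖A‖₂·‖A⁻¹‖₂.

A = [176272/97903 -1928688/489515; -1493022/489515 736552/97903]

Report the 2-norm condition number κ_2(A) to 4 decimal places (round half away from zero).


55.3750

AᵀA = [10401073156/829152025 -996305904/33166081; -996305904/33166081 59801240896/829152025]; tr = 415398308/4906225, det = 286557184/122655625
eigenvalues of AᵀA: λ = (tr ± √(tr²−4·det))/2 = 2116/25, 135424/4906225
so κ_2 = √((2116/25) / (135424/4906225)) = 55.3750


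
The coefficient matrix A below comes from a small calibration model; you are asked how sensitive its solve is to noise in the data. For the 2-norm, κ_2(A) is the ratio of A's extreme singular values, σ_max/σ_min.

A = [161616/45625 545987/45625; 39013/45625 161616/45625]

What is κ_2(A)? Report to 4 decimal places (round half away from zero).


73.0000

AᵀA = [44226793/3330625 151272576/3330625; 151272576/3330625 518754457/3330625]; tr = 900770/5329, det = 28561/5329
solving λ² − 900770/5329·λ + 28561/5329 = 0 gives λ = 169, 169/5329
κ_2(A) = √(λ_max/λ_min) = √(169 / (169/5329)) = 73.0000


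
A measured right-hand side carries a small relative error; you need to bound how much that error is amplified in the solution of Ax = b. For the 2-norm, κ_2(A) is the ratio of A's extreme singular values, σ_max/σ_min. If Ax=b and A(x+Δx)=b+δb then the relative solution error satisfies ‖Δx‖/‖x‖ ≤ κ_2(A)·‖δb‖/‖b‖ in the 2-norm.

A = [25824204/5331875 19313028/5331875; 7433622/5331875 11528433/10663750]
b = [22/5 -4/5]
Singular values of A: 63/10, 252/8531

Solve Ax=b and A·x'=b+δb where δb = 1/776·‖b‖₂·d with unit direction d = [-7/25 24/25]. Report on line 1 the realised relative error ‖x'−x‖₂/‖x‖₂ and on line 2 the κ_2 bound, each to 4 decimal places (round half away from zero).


0.0029
0.2748

largest singular value 63/10, smallest 252/8531
κ = σ_max/σ_min = (63/10)/(252/8531) = 213.2750
κ_2(A)·‖δb‖/‖b‖ = 0.2748
solve Ax = b  →  x = [41.1317 -53.7841]
2-norm of b is 4.4721; of x, 67.7093
Δx = A⁻¹·δb where δb = 1/776·4.4721·d; ‖Δx‖ = 0.1951
relative error = 0.0029
so the bound overstates the realised error by a factor of ≈ 95.3837 (computed from the unrounded values)


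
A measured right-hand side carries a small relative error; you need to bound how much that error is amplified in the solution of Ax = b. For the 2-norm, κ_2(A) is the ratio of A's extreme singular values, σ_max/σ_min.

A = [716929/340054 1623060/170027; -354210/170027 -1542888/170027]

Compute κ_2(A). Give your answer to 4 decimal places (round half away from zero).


M = AᵀA = [1207902601/137499076 1341635850/34374769; 1341635850/34374769 5962933584/34374769]. tr(M)=14907577/81796, det(M)=11664/20449
λ_max, λ_min = (14907577/81796 ± √222220586914225/6690585616)/2 = 729/4, 64/20449
σ_max=√(729/4)=(27/2), σ_min=√(64/20449)=(8/143) → κ = 241.3125

241.3125


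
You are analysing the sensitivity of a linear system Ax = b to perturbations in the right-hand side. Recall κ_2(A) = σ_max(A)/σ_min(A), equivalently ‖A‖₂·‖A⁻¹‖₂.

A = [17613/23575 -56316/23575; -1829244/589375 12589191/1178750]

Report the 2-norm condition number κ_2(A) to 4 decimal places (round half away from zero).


M = AᵀA = [2105901081/206640625 -7218491742/206640625; -7218491742/206640625 98998488801/826562500]. tr(M)=171875349/1322500, det(M)=10556001/33062500
char-poly roots: 3249/25 and 3249/1322500
σ_max=√(3249/25)=(57/5), σ_min=√(3249/1322500)=(57/1150) → κ = 230.0000

230.0000


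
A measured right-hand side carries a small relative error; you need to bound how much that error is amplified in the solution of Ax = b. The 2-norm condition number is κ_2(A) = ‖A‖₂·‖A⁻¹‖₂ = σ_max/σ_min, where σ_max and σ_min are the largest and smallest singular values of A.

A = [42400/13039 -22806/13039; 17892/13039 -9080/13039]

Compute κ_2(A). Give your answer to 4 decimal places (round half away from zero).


form AᵀA = [737168/59177 -393120/59177; -393120/59177 209732/59177] with trace 55700/3481 and determinant 64/3481
λ_max, λ_min = (55700/3481 ± √3101598864/12117361)/2 = 16, 4/3481
so κ_2 = √(16 / (4/3481)) = 118.0000

118.0000


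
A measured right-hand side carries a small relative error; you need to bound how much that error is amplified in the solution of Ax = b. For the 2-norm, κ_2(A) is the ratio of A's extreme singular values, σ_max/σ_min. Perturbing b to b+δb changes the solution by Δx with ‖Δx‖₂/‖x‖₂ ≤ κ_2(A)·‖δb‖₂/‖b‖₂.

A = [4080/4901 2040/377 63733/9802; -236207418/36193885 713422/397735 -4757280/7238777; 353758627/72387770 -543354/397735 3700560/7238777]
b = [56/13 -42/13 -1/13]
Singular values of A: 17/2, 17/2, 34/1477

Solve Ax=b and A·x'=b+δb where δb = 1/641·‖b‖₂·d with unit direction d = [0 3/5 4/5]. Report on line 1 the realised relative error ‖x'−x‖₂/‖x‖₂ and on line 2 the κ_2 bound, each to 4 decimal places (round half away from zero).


0.0042
0.5761

σ_max = 17/2, σ_min = 34/1477
κ = σ_max/σ_min = (17/2)/(34/1477) = 369.2500
bound on ‖Δx‖/‖x‖: κ·ε = 369.2500·1/641 = 0.5761
solve Ax = b  →  x = [23.3818 63.1582 -54.8928]
2-norm of b is 5.3852; of x, 86.8843
Δx = A⁻¹·δb where δb = 1/641·5.3852·d; ‖Δx‖ = 0.3650
dividing the unrounded norms, ‖Δx‖/‖x‖ = 0.0042
so the bound overstates the realised error by a factor of ≈ 137.1392 (computed from the unrounded values)


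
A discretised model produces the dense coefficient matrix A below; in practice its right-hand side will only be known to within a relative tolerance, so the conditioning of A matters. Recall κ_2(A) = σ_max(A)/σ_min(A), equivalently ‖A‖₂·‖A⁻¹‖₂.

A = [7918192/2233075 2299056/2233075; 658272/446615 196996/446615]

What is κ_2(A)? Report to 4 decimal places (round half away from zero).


343.5500

form AᵀA = [435093581056/29506650625 126901127808/29506650625; 126901127808/29506650625 37016828944/29506650625] with trace 755376656/47210641 and determinant 102400/47210641
λ_max, λ_min = (755376656/47210641 ± √570574554951188736/2228844623630881)/2 = 16, 6400/47210641
κ_2(A) = √(λ_max/λ_min) = √(16 / (6400/47210641)) = 343.5500


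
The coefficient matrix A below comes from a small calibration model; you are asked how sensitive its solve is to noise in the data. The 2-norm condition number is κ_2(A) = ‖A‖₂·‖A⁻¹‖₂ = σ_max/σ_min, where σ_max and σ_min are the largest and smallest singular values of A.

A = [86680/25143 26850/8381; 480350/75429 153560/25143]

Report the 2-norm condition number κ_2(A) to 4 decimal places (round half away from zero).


form AᵀA = [1032376900/19686969 327712000/6562323; 327712000/6562323 104044900/2187441] with trace 2341000/23409 and determinant 10000/23409
λ_max, λ_min = (2341000/23409 ± √5479344640000/547981281)/2 = 100, 100/23409
κ = σ_max/σ_min = 10/(10/153) = 153.0000

153.0000


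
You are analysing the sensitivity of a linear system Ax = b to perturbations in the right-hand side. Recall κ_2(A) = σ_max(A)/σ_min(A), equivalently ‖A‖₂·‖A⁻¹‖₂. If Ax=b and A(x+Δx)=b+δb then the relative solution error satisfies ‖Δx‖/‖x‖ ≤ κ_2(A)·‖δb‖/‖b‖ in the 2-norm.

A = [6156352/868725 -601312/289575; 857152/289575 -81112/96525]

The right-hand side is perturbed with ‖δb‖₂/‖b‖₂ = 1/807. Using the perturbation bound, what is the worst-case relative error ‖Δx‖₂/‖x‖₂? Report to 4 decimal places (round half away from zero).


M = AᵀA = [52678172672/893116125 -5121439232/297705375; -5121439232/297705375 497974592/99235125]. tr(M)=457279552/7144929, det(M)=262144/7144929
eigenvalues of AᵀA: λ = (tr ± √(tr²−4·det))/2 = 64, 4096/7144929
κ = σ_max/σ_min = 8/(64/2673) = 334.1250
κ_2(A)·‖δb‖/‖b‖ = 0.4140

0.4140


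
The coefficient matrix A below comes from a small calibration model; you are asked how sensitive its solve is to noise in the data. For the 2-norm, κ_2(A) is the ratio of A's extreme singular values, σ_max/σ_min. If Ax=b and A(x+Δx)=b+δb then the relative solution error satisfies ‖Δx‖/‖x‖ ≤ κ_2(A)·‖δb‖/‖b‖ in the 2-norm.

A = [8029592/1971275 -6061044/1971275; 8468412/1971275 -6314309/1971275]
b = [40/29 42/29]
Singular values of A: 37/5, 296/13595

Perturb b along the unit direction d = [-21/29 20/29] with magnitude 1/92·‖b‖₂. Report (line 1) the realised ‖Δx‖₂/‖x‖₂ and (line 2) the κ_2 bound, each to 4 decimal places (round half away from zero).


3.6943
3.6943

σ_max = 37/5, σ_min = 296/13595
κ_2(A) = (37/5) / (296/13595) = 339.8750
κ_2(A)·‖δb‖/‖b‖ = 3.6943
solve Ax = b  →  x = [0.2162 -0.1622]
‖b‖₂ = 2.0000 and ‖x‖₂ = 0.2703
Δx = A⁻¹·δb where δb = 1/92·2.0000·d; ‖Δx‖ = 0.9985
realised ‖Δx‖/‖x‖ = 3.6943
realised/bound = 1 exactly: the bound is attained for this b and d


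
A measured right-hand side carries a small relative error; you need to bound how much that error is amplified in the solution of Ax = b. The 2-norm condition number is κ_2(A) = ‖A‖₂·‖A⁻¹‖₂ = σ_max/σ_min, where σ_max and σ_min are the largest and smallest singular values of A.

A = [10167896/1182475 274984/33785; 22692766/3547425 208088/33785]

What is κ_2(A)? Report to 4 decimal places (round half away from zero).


244.6500

M = AᵀA = [57817464413284/503368965225 524404737296/4793990145; 524404737296/4793990145 4756672640/45657049]. tr(M)=131105565124/598536225, det(M)=479785216/598536225
λ_max, λ_min = (131105565124/598536225 ± √17187520531155423336976/358245612637250625)/2 = 5476/25, 87616/23941449
σ_max=√(5476/25)=(74/5), σ_min=√(87616/23941449)=(296/4893) → κ = 244.6500


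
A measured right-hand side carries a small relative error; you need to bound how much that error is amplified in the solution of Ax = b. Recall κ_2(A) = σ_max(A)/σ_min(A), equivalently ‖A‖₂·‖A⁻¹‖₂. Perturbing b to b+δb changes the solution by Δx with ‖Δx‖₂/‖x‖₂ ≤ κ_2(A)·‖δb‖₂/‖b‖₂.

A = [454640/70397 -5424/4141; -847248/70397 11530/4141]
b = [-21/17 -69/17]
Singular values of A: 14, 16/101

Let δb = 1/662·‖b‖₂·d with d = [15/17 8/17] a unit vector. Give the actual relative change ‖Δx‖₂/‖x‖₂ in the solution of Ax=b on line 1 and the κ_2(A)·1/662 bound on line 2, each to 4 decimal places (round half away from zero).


σ_max = 14, σ_min = 16/101
condition number: 14 ÷ (16/101) = 88.3750
κ_2(A)·‖δb‖/‖b‖ = 0.1335
solve Ax = b  →  x = [-3.9480 -18.5226]
‖b‖ = 4.2426, ‖x‖ = 18.9387
re-solving with b+δb shifts x by Δx of norm 0.0405
realised ‖Δx‖/‖x‖ = 0.0021
so the bound overstates the realised error by a factor of ≈ 62.4946 (computed from the unrounded values)

0.0021
0.1335


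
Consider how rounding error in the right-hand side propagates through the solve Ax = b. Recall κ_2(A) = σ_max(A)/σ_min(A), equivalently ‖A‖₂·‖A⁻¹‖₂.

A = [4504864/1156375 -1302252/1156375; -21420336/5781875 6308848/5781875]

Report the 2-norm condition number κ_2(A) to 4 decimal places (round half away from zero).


398.7500

form AᵀA = [1148841600256/39750390625 -335076513408/39750390625; -335076513408/39750390625 97738489744/39750390625] with trace 1994528144/63600625 and determinant 9834496/1590015625
eigenvalues of AᵀA: λ = (tr ± √(tr²−4·det))/2 = 784/25, 12544/63600625
κ_2(A) = √(λ_max/λ_min) = √((784/25) / (12544/63600625)) = 398.7500


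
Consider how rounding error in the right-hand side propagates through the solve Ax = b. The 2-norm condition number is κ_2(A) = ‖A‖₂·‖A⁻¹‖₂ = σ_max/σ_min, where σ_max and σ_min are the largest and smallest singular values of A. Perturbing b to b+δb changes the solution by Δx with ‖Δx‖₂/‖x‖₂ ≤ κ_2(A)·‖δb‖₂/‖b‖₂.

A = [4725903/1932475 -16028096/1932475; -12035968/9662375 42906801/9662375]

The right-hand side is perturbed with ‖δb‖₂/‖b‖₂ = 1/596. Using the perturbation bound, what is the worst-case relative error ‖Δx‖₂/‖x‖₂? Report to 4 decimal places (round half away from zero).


0.3052

AᵀA = [2433282023641/323050140625 -8339465598912/323050140625; -8339465598912/323050140625 28593391372609/323050140625]; tr = 49642677434/516880225, det = 5764801/20675209
char-poly roots: 2401/25 and 60025/20675209
so κ_2 = √((2401/25) / (60025/20675209)) = 181.8800
κ_2(A)·‖δb‖/‖b‖ = 0.3052


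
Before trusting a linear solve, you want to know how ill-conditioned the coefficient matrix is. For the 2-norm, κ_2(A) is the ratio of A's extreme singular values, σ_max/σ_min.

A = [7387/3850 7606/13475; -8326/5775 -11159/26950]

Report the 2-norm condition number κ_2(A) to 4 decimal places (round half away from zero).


form AᵀA = [30735961/5336100 5229328/3112725; 5229328/3112725 14237129/29052100] with trace 32683925/5229378 and determinant 15625/41835024
solving λ² − 32683925/5229378·λ + 15625/41835024 = 0 gives λ = 25/4, 625/10458756
σ_max=√(25/4)=(5/2), σ_min=√(625/10458756)=(25/3234) → κ = 323.4000

323.4000


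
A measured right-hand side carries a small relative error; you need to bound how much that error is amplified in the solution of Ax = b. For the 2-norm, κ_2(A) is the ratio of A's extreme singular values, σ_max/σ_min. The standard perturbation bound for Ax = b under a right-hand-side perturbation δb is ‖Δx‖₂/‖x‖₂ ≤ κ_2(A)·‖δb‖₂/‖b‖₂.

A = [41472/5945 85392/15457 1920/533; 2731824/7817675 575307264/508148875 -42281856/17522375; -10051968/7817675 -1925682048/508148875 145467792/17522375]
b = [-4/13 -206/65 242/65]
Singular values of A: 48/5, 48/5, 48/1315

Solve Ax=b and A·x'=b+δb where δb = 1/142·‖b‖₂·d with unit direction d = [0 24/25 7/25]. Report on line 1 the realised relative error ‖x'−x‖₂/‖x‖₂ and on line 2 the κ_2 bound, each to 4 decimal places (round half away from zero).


from the listed singular values, σ₁ = 48/5, σ_n = 48/1315
κ_2(A) = (48/5) / (48/1315) = 263.0000
worst-case relative error ≤ 263.0000 × 1/142 = 1.8521
solve Ax = b  →  x = [36.7779 -38.9189 -11.6209]
‖b‖₂ = 4.8990 and ‖x‖₂ = 54.7936
with δb = [0.0000 0.0331 0.0097], A·Δx = δb → ‖Δx‖ = 0.9452
dividing the unrounded norms, ‖Δx‖/‖x‖ = 0.0172
so the bound overstates the realised error by a factor of ≈ 107.3732 (computed from the unrounded values)

0.0172
1.8521


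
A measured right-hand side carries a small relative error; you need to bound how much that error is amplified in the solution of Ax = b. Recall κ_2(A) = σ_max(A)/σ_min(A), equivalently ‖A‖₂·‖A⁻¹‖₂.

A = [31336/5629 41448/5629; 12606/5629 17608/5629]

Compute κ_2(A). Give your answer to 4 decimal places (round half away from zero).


form AᵀA = [6750628/187489 8998704/187489; 8998704/187489 11999872/187489] with trace 18750500/187489 and determinant 160000/187489
char-poly roots: 100 and 1600/187489
κ_2(A) = √(λ_max/λ_min) = √(100 / (1600/187489)) = 108.2500

108.2500


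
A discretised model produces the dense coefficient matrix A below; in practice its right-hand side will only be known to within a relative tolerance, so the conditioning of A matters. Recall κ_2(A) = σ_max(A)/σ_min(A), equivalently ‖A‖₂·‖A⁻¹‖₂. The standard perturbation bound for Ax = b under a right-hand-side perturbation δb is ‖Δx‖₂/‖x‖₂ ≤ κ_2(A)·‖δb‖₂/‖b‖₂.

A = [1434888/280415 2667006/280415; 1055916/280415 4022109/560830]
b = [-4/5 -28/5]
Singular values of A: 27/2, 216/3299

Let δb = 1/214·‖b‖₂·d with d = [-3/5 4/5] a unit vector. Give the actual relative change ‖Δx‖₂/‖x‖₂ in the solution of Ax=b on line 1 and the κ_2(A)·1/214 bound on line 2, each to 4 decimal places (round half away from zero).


0.0066
0.9635

largest singular value 27/2, smallest 216/3299
κ_2(A) = (27/2) / (216/3299) = 206.1875
perturbation bound = 206.1875·1/214 = 0.9635
solve Ax = b  →  x = [53.7658 -29.0109]
2-norm of b is 5.6569; of x, 61.0933
with δb = [-0.0159 0.0211], A·Δx = δb → ‖Δx‖ = 0.4037
realised ‖Δx‖/‖x‖ = 0.0066
tightness: 0.0066 against a bound of 0.9635 (unrounded ratio ≈ 0.0069)


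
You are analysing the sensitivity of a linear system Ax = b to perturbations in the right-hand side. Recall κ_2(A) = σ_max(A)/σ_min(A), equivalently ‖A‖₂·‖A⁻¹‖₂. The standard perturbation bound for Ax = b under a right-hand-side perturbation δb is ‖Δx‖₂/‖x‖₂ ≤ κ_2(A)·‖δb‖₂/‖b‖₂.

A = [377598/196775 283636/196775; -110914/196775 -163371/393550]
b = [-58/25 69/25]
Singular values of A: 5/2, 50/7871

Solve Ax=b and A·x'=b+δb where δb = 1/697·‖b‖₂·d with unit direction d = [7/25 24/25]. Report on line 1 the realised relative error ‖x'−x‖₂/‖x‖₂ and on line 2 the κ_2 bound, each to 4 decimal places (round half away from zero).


σ_max = 5/2, σ_min = 50/7871
κ_2(A) = (5/2) / (50/7871) = 393.5500
worst-case relative error ≤ 393.5500 × 1/697 = 0.5646
solve Ax = b  →  x = [-189.8640 251.1520]
‖b‖ = 3.6056, ‖x‖ = 314.8423
re-solving with b+δb shifts x by Δx of norm 0.8143
realised ‖Δx‖/‖x‖ = 0.0026
so the bound overstates the realised error by a factor of ≈ 218.3038 (computed from the unrounded values)

0.0026
0.5646


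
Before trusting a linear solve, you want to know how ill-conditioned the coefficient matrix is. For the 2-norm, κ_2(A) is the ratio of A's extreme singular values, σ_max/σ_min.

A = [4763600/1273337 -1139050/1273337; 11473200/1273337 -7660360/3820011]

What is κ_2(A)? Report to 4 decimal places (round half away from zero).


form AᵀA = [913172800000/9594006601 -205457156000/9594006601; -205457156000/9594006601 416319700900/86346059409] with trace 5136748900/51365889 and determinant 16000000/51365889
eigenvalues of AᵀA: λ = (tr ± √(tr²−4·det))/2 = 100, 160000/51365889
κ = σ_max/σ_min = 10/(400/7167) = 179.1750

179.1750


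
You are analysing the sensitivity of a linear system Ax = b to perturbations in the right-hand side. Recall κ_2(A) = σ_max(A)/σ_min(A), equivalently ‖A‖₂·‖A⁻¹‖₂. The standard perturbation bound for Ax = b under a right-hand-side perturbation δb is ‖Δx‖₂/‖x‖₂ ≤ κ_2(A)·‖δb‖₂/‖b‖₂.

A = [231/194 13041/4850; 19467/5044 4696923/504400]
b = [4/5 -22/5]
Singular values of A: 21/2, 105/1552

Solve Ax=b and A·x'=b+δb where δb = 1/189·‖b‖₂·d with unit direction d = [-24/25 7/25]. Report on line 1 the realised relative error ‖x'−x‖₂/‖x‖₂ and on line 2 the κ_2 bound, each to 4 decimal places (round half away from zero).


0.0118
0.8212

σ_max = 21/2, σ_min = 105/1552
κ = σ_max/σ_min = (21/2)/(105/1552) = 155.2000
perturbation bound = 155.2000·1/189 = 0.8212
solve Ax = b  →  x = [27.1414 -11.7216]
‖b‖ = 4.4721, ‖x‖ = 29.5644
with δb = [-0.0227 0.0066], A·Δx = δb → ‖Δx‖ = 0.3497
realised ‖Δx‖/‖x‖ = 0.0118
realised/bound (from unrounded values) ≈ 0.0144


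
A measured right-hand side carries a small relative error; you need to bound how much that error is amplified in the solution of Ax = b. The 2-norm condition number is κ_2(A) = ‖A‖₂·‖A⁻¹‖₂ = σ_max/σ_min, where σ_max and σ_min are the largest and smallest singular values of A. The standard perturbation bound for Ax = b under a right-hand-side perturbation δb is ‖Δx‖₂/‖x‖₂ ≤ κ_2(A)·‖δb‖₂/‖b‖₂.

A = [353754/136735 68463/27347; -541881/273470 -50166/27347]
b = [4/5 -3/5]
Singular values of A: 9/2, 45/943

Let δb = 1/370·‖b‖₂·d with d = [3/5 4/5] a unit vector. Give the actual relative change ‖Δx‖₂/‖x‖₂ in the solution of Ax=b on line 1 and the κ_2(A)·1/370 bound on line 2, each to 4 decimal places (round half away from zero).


0.2549
0.2549

largest singular value 9/2, smallest 45/943
condition number: (9/2) ÷ (45/943) = 94.3000
bound on ‖Δx‖/‖x‖: κ·ε = 94.3000·1/370 = 0.2549
solve Ax = b  →  x = [0.1609 0.1533]
2-norm of b is 1.0000; of x, 0.2222
with δb = [0.0016 0.0022], A·Δx = δb → ‖Δx‖ = 0.0566
relative error = 0.2549
tightness: 0.2549 against a bound of 0.2549; the bound is attained (ratio 1)
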